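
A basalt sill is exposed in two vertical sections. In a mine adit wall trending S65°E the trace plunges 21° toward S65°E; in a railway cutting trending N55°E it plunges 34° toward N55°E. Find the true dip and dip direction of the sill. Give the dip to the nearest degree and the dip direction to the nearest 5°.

true dip 34°, dip direction 060°

Represent each trace as a vector plunging at its apparent dip toward its trend (east-north-up frame): v₁ = (0.846, -0.395, -0.358), v₂ = (0.679, 0.476, -0.559).
Cross product v₁ × v₂ gives the pole to the plane: n ∝ (0.391, 0.230, 0.670).
True dip = arccos(n_z / |n|) = arccos(0.8282) = 34.1°.
The horizontal component of n points toward azimuth atan2(n_x, n_y) = 60°, the dip direction.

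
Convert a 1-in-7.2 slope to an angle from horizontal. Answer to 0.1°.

7.9°

tan θ = 1/7.2 = 0.1389
θ = arctan(0.1389) = 7.91°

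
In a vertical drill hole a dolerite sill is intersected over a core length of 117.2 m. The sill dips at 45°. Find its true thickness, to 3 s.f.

82.9 m

True thickness t = h · cos(dip) = 117.2 × cos 45°
t = 117.2 × 0.7071 = 82.873 m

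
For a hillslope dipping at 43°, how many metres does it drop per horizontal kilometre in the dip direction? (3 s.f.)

933 m

drop per km = 1000 × tan 43° = 1000 × 0.9325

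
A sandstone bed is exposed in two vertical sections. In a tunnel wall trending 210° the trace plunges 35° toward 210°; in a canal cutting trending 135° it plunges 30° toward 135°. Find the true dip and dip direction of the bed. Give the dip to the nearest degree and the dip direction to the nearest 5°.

The two traces are lines in the plane: v₁ = (sin 210°·cos 35°, cos 210°·cos 35°, −sin 35°), v₂ = (sin 135°·cos 30°, cos 135°·cos 30°, −sin 30°).
n = v₁ × v₂ = (0.003, -0.556, 0.685) (taken with n_z > 0).
True dip = arccos(n_z / |n|) = arccos(0.7765) = 39.1°.
Dip direction = atan2(0.003, -0.556) = 180° (azimuth of n's horizontal projection).

true dip 39°, dip direction 180°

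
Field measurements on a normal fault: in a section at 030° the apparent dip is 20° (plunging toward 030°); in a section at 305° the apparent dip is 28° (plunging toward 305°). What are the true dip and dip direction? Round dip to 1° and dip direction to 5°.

true dip 32°, dip direction 335°

Each apparent-dip line lies in the plane. As unit vectors (x east, y north, z up), v₁ plunges 20°→030° and v₂ plunges 28°→305°.
The plane normal is n = v₁ × v₂ ∝ (-0.209, 0.468, 0.827).
True dip = arccos(n_z / |n|) = arccos(0.8499) = 31.8°.
Dip direction = atan2(-0.209, 0.468) = 336° (azimuth of n's horizontal projection).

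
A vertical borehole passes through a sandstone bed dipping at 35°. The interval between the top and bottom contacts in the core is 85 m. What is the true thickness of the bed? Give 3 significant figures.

69.6 m

True thickness t = h · cos(dip) = 85 × cos 35°
t = 85 × 0.8192 = 69.628 m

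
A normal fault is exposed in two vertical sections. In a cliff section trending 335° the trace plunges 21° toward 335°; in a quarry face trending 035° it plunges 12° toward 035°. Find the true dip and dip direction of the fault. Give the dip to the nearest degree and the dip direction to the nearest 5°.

true dip 21°, dip direction 340°

Represent each trace as a vector plunging at its apparent dip toward its trend (east-north-up frame): v₁ = (-0.395, 0.846, -0.358), v₂ = (0.561, 0.801, -0.208).
The plane normal is n = v₁ × v₂ ∝ (-0.111, 0.283, 0.791).
True dip = arccos(n_z / |n|) = arccos(0.9333) = 21.0°.
Dip direction = azimuth of (n_x, n_y) = atan2(-0.111, 0.283) = 339°.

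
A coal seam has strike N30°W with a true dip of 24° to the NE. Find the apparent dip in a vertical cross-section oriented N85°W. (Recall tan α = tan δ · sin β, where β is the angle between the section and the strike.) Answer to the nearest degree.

20°

Angle between strike (N30°W) and section (N85°W): β = 55°.
tan(apparent dip) = tan 24° · sin 55° = 0.3647
α = arctan(0.3647) = 20.04°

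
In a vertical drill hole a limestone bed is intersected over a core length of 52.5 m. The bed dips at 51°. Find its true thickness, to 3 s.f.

True thickness t = h · cos(dip) = 52.5 × cos 51°
t = 52.5 × 0.6293 = 33.039 m

33.0 m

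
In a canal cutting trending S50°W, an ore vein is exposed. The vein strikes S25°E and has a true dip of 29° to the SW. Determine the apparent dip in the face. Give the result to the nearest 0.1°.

28.2°

The section lies 75° from the strike.
tan(apparent dip) = tan 29° · sin 75° = 0.5354
apparent dip = arctan 0.5354 = 28.17°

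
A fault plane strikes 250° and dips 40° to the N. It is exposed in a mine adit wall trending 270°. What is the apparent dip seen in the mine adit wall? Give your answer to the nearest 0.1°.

The section lies 20° from the strike.
tan α = tan 40° × sin 20° = 0.8391 × 0.3420 = 0.2870
apparent dip = arctan 0.2870 = 16.01°

16.0°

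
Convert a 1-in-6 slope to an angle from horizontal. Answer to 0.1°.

9.5°

tan θ = 1/6 = 0.1667
θ = arctan(0.1667) = 9.46°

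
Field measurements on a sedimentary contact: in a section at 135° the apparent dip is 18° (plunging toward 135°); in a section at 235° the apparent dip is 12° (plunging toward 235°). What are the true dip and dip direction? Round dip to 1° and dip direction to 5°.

true dip 23°, dip direction 175°

Represent each trace as a vector plunging at its apparent dip toward its trend (east-north-up frame): v₁ = (0.672, -0.672, -0.309), v₂ = (-0.801, -0.561, -0.208).
Cross product v₁ × v₂ gives the pole to the plane: n ∝ (0.034, -0.387, 0.916).
Dip δ = arctan(|n_h|/n_z) = arctan(0.389/0.916) = 23.0°.
Dip direction = atan2(0.034, -0.387) = 175° (azimuth of n's horizontal projection).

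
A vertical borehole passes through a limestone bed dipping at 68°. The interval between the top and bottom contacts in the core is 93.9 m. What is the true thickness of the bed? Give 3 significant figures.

35.2 m

True thickness t = h · cos(dip) = 93.9 × cos 68°
t = 93.9 × 0.3746 = 35.176 m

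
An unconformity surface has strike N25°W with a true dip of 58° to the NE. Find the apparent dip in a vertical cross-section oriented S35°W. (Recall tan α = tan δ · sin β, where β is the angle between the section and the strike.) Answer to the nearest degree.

54°

Angle between strike (N25°W) and section (S35°W): β = 60°.
tan α = tan 58° × sin 60° = 1.6003 × 0.8660 = 1.3859
α = arctan(1.3859) = 54.19°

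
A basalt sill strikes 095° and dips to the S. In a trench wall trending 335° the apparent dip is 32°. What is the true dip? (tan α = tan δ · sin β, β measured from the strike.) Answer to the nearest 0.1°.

35.8°

β = acute angle between strike 095° and section 335° = 60°.
tan(true dip) = tan 32° / sin 60° = 0.7215
true dip = arctan 0.7215 = 35.81°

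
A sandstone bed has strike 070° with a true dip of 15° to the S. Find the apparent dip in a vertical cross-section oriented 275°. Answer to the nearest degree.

6°

The strike is 070° and the section trends 275°; the acute angle between them is β = 25°.
tan α = tan 15° × sin 25° = 0.2679 × 0.4226 = 0.1132
apparent dip = arctan 0.1132 = 6.46°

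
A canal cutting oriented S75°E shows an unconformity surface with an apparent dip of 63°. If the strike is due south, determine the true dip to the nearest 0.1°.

β = acute angle between strike due south and section S75°E = 75°.
tan(true dip) = tan 63° / sin 75° = 2.0318
true dip = arctan 2.0318 = 63.80°

63.8°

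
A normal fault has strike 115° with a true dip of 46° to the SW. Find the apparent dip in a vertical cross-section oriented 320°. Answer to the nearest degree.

24°

The section lies 25° from the strike.
tan α = tan 46° × sin 25° = 1.0355 × 0.4226 = 0.4376
α = arctan(0.4376) = 23.64°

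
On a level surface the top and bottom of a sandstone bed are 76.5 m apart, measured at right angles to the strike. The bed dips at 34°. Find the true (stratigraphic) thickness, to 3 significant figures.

42.8 m

True thickness t = w · sin(dip) = 76.5 × sin 34°
t = 76.5 × 0.5592 = 42.778 m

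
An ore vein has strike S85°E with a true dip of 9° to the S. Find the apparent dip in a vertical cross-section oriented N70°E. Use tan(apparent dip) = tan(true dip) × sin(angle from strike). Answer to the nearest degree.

Angle between strike (S85°E) and section (N70°E): β = 25°.
tan α = tan 9° × sin 25° = 0.1584 × 0.4226 = 0.0669
apparent dip = arctan 0.0669 = 3.83°

4°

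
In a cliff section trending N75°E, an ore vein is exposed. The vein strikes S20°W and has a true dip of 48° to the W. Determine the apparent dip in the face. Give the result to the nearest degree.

The section lies 55° from the strike.
tan α = tan 48° × sin 55° = 1.1106 × 0.8192 = 0.9098
α = arctan(0.9098) = 42.29°

42°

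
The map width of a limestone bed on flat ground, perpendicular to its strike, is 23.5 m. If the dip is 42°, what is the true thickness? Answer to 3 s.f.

True thickness t = w · sin(dip) = 23.5 × sin 42°
t = 23.5 × 0.6691 = 15.725 m

15.7 m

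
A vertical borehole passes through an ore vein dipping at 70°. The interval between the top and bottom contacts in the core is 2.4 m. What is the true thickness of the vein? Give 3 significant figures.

0.821 m

True thickness t = h · cos(dip) = 2.4 × cos 70°
t = 2.4 × 0.3420 = 0.821 m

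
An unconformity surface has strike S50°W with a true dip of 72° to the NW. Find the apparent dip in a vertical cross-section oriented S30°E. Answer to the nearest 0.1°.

71.7°

The strike is S50°W and the section trends S30°E; the acute angle between them is β = 80°.
tan(apparent dip) = tan 72° · sin 80° = 3.0309
α = arctan(3.0309) = 71.74°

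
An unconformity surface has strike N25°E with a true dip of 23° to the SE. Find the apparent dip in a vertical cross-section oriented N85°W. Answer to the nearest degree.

Angle between strike (N25°E) and section (N85°W): β = 70°.
tan α = tan 23° × sin 70° = 0.4245 × 0.9397 = 0.3989
α = arctan(0.3989) = 21.75°

22°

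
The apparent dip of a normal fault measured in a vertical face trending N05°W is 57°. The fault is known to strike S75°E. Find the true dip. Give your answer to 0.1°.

58.6°

β = acute angle between strike S75°E and section N05°W = 70°.
tan(true dip) = tan 57° / sin 70° = 1.6387
δ = arctan(1.6387) = 58.61°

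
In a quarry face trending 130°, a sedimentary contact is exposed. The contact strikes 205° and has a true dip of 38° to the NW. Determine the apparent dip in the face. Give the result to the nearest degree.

The strike is 205° and the section trends 130°; the acute angle between them is β = 75°.
tan(apparent dip) = tan 38° · sin 75° = 0.7547
α = arctan(0.7547) = 37.04°

37°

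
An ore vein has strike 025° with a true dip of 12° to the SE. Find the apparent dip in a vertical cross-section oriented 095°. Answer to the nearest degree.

11°

The strike is 025° and the section trends 095°; the acute angle between them is β = 70°.
tan(apparent dip) = tan 12° · sin 70° = 0.1997
α = arctan(0.1997) = 11.30°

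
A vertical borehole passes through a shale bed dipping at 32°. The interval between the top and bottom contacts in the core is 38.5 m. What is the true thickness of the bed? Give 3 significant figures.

32.6 m

True thickness t = h · cos(dip) = 38.5 × cos 32°
t = 38.5 × 0.8480 = 32.650 m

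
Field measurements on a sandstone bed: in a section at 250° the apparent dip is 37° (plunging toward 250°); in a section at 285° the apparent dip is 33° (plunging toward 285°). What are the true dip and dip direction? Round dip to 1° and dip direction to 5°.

Each apparent-dip line lies in the plane. As unit vectors (x east, y north, z up), v₁ plunges 37°→250° and v₂ plunges 33°→285°.
Cross product v₁ × v₂ gives the pole to the plane: n ∝ (-0.279, -0.079, 0.384).
tan δ = √(n_x²+n_y²)/n_z = 0.290/0.384, so δ = 37.1°.
Dip direction = azimuth of (n_x, n_y) = atan2(-0.279, -0.079) = 254°.

true dip 37°, dip direction 255°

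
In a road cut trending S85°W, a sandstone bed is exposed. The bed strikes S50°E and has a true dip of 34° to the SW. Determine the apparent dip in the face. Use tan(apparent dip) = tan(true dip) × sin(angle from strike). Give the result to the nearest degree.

25°

The strike is S50°E and the section trends S85°W; the acute angle between them is β = 45°.
tan(apparent dip) = tan 34° · sin 45° = 0.4769
α = arctan(0.4769) = 25.50°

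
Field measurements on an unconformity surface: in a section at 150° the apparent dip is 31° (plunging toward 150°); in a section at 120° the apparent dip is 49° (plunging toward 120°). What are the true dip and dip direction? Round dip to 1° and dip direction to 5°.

true dip 54°, dip direction 085°

The two traces are lines in the plane: v₁ = (sin 150°·cos 31°, cos 150°·cos 31°, −sin 31°), v₂ = (sin 120°·cos 49°, cos 120°·cos 49°, −sin 49°).
The plane normal is n = v₁ × v₂ ∝ (0.391, 0.031, 0.281).
True dip = arccos(n_z / |n|) = arccos(0.5824) = 54.4°.
Dip direction = azimuth of (n_x, n_y) = atan2(0.391, 0.031) = 85°.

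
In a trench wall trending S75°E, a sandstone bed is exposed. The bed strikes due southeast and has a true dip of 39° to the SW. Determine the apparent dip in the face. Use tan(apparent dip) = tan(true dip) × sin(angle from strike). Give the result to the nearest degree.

22°

The strike is due southeast and the section trends S75°E; the acute angle between them is β = 30°.
tan α = tan 39° × sin 30° = 0.8098 × 0.5000 = 0.4049
apparent dip = arctan 0.4049 = 22.04°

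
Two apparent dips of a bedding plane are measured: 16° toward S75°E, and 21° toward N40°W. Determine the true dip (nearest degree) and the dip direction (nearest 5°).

true dip 48°, dip direction 030°

Represent each trace as a vector plunging at its apparent dip toward its trend (east-north-up frame): v₁ = (0.929, -0.249, -0.276), v₂ = (-0.600, 0.715, -0.358).
n = v₁ × v₂ = (0.286, 0.498, 0.515) (taken with n_z > 0).
tan δ = √(n_x²+n_y²)/n_z = 0.575/0.515, so δ = 48.1°.
Dip direction = azimuth of (n_x, n_y) = atan2(0.286, 0.498) = 30°.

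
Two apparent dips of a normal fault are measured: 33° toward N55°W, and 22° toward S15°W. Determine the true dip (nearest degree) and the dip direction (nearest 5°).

true dip 43°, dip direction 260°

Each apparent-dip line lies in the plane. As unit vectors (x east, y north, z up), v₁ plunges 33°→N55°W and v₂ plunges 22°→S15°W.
Cross product v₁ × v₂ gives the pole to the plane: n ∝ (-0.668, -0.127, 0.731).
tan δ = √(n_x²+n_y²)/n_z = 0.680/0.731, so δ = 42.9°.
Dip direction = azimuth of (n_x, n_y) = atan2(-0.668, -0.127) = 259°.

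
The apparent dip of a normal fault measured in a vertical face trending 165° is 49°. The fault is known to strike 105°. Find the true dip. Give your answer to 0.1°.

53.0°

β = acute angle between strike 105° and section 165° = 60°.
tan δ = tan α / sin β = tan 49° / sin 60° = 1.1504 / 0.8660 = 1.3283
δ = arctan(1.3283) = 53.03°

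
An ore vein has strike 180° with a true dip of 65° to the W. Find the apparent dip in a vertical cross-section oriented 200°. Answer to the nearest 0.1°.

36.3°

The section lies 20° from the strike.
tan α = tan 65° × sin 20° = 2.1445 × 0.3420 = 0.7335
α = arctan(0.7335) = 36.26°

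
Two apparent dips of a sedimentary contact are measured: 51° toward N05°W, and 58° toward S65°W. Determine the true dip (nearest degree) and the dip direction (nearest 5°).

Each apparent-dip line lies in the plane. As unit vectors (x east, y north, z up), v₁ plunges 51°→N05°W and v₂ plunges 58°→S65°W.
The plane normal is n = v₁ × v₂ ∝ (-0.706, 0.327, 0.313).
True dip = arccos(n_z / |n|) = arccos(0.3738) = 68.1°.
The horizontal component of n points toward azimuth atan2(n_x, n_y) = 295°, the dip direction.

true dip 68°, dip direction 295°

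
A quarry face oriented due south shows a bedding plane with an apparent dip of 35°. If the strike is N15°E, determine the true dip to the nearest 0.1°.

The section is 15° from the strike.
tan δ = tan α / sin β = tan 35° / sin 15° = 0.7002 / 0.2588 = 2.7054
δ = arctan(2.7054) = 69.71°

69.7°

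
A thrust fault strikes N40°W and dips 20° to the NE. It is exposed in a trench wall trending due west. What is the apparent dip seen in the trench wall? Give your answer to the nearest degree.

16°

Angle between strike (N40°W) and section (due west): β = 50°.
tan α = tan 20° × sin 50° = 0.3640 × 0.7660 = 0.2788
apparent dip = arctan 0.2788 = 15.58°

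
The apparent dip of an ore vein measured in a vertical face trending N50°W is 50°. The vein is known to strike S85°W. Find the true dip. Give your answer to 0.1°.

59.3°

β = acute angle between strike S85°W and section N50°W = 45°.
tan(true dip) = tan 50° / sin 45° = 1.6854
true dip = arctan 1.6854 = 59.32°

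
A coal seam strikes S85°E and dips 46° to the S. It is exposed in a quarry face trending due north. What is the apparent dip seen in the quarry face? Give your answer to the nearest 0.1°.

The section lies 85° from the strike.
tan(apparent dip) = tan 46° · sin 85° = 1.0316
α = arctan(1.0316) = 45.89°

45.9°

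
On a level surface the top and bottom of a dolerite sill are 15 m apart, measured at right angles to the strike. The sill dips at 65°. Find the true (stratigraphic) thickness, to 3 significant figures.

True thickness t = w · sin(dip) = 15 × sin 65°
t = 15 × 0.9063 = 13.595 m

13.6 m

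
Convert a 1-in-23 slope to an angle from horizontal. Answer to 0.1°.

2.5°

tan θ = 1/23 = 0.0435
θ = arctan(0.0435) = 2.49°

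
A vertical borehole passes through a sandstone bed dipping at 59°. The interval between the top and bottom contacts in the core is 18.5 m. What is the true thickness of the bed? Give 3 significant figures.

True thickness t = h · cos(dip) = 18.5 × cos 59°
t = 18.5 × 0.5150 = 9.528 m

9.53 m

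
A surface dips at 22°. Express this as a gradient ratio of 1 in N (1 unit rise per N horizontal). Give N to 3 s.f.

1 in 2.48

1 : N means tan θ = 1/N, so N = 1/tan 22° = 1/0.4040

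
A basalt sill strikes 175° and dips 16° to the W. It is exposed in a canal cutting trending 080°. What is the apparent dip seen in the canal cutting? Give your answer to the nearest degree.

The strike is 175° and the section trends 080°; the acute angle between them is β = 85°.
tan α = tan 16° × sin 85° = 0.2867 × 0.9962 = 0.2857
α = arctan(0.2857) = 15.94°

16°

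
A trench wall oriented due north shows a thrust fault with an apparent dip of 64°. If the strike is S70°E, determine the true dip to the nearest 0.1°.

β = acute angle between strike S70°E and section due north = 70°.
tan δ = tan α / sin β = tan 64° / sin 70° = 2.0503 / 0.9397 = 2.1819
true dip = arctan 2.1819 = 65.38°

65.4°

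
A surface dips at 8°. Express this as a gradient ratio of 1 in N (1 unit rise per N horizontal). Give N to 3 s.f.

1 in 7.12

1 : N means tan θ = 1/N, so N = 1/tan 8° = 1/0.1405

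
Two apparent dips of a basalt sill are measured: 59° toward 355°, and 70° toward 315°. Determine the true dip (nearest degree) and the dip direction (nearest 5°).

Each apparent-dip line lies in the plane. As unit vectors (x east, y north, z up), v₁ plunges 59°→355° and v₂ plunges 70°→315°.
Cross product v₁ × v₂ gives the pole to the plane: n ∝ (-0.275, 0.165, 0.113).
Dip δ = arctan(|n_h|/n_z) = arctan(0.321/0.113) = 70.5°.
Dip direction = azimuth of (n_x, n_y) = atan2(-0.275, 0.165) = 301°.

true dip 71°, dip direction 300°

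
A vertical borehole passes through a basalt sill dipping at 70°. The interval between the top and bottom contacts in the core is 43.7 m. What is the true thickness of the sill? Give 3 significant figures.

14.9 m

True thickness t = h · cos(dip) = 43.7 × cos 70°
t = 43.7 × 0.3420 = 14.946 m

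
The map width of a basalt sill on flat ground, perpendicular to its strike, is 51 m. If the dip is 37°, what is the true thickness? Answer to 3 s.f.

True thickness t = w · sin(dip) = 51 × sin 37°
t = 51 × 0.6018 = 30.693 m

30.7 m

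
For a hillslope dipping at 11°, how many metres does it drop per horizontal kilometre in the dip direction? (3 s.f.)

194 m

drop per km = 1000 × tan 11° = 1000 × 0.1944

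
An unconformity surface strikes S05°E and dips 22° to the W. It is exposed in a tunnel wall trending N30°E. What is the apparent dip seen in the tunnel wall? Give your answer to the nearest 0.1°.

13.0°

Angle between strike (S05°E) and section (N30°E): β = 35°.
tan α = tan 22° × sin 35° = 0.4040 × 0.5736 = 0.2317
apparent dip = arctan 0.2317 = 13.05°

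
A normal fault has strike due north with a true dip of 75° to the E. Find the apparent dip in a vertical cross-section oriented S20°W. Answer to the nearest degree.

52°

The strike is due north and the section trends S20°W; the acute angle between them is β = 20°.
tan α = tan 75° × sin 20° = 3.7321 × 0.3420 = 1.2764
α = arctan(1.2764) = 51.92°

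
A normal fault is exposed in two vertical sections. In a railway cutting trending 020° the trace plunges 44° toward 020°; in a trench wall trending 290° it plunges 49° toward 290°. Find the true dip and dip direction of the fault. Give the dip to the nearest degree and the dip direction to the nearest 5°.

The two traces are lines in the plane: v₁ = (sin 20°·cos 44°, cos 20°·cos 44°, −sin 44°), v₂ = (sin 290°·cos 49°, cos 290°·cos 49°, −sin 49°).
Cross product v₁ × v₂ gives the pole to the plane: n ∝ (-0.354, 0.614, 0.472).
True dip = arccos(n_z / |n|) = arccos(0.5542) = 56.3°.
Dip direction = atan2(-0.354, 0.614) = 330° (azimuth of n's horizontal projection).

true dip 56°, dip direction 330°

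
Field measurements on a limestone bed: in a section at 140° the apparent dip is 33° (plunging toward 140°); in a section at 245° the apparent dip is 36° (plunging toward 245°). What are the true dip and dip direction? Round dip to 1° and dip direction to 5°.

true dip 49°, dip direction 195°

Represent each trace as a vector plunging at its apparent dip toward its trend (east-north-up frame): v₁ = (0.539, -0.642, -0.545), v₂ = (-0.733, -0.342, -0.588).
n = v₁ × v₂ = (-0.191, -0.716, 0.655) (taken with n_z > 0).
Dip δ = arctan(|n_h|/n_z) = arctan(0.741/0.655) = 48.5°.
The horizontal component of n points toward azimuth atan2(n_x, n_y) = 195°, the dip direction.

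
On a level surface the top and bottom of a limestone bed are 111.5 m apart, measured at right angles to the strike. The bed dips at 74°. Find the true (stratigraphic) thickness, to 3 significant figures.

True thickness t = w · sin(dip) = 111.5 × sin 74°
t = 111.5 × 0.9613 = 107.181 m

107 m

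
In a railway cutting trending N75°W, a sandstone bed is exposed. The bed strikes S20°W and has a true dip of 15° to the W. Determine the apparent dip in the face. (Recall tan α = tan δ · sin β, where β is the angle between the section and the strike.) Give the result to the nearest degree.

15°

The strike is S20°W and the section trends N75°W; the acute angle between them is β = 85°.
tan α = tan 15° × sin 85° = 0.2679 × 0.9962 = 0.2669
apparent dip = arctan 0.2669 = 14.95°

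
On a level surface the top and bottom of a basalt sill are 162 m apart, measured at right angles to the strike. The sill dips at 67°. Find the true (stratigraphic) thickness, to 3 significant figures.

True thickness t = w · sin(dip) = 162 × sin 67°
t = 162 × 0.9205 = 149.122 m

149 m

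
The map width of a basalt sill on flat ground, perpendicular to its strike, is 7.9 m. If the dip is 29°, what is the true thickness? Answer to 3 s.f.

True thickness t = w · sin(dip) = 7.9 × sin 29°
t = 7.9 × 0.4848 = 3.830 m

3.83 m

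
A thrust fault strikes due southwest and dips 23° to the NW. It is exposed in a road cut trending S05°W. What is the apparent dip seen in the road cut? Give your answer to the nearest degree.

15°

Angle between strike (due southwest) and section (S05°W): β = 40°.
tan(apparent dip) = tan 23° · sin 40° = 0.2728
α = arctan(0.2728) = 15.26°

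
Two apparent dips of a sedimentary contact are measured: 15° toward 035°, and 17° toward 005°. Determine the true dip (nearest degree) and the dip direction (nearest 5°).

true dip 17°, dip direction 005°

Represent each trace as a vector plunging at its apparent dip toward its trend (east-north-up frame): v₁ = (0.554, 0.791, -0.259), v₂ = (0.083, 0.953, -0.292).
n = v₁ × v₂ = (0.015, 0.140, 0.462) (taken with n_z > 0).
True dip = arccos(n_z / |n|) = arccos(0.9563) = 17.0°.
Dip direction = azimuth of (n_x, n_y) = atan2(0.015, 0.140) = 6°.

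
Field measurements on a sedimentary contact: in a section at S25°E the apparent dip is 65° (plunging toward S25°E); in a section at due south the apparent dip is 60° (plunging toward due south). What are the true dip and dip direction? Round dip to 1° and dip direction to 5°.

true dip 66°, dip direction 140°

Each apparent-dip line lies in the plane. As unit vectors (x east, y north, z up), v₁ plunges 65°→S25°E and v₂ plunges 60°→due south.
The plane normal is n = v₁ × v₂ ∝ (0.121, -0.155, 0.089).
tan δ = √(n_x²+n_y²)/n_z = 0.197/0.089, so δ = 65.6°.
The horizontal component of n points toward azimuth atan2(n_x, n_y) = 142°, the dip direction.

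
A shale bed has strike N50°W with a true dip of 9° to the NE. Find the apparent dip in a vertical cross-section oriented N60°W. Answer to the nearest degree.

2°

The section lies 10° from the strike.
tan(apparent dip) = tan 9° · sin 10° = 0.0275
α = arctan(0.0275) = 1.58°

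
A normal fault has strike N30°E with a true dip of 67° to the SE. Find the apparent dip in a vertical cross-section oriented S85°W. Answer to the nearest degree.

63°

The strike is N30°E and the section trends S85°W; the acute angle between them is β = 55°.
tan(apparent dip) = tan 67° · sin 55° = 1.9298
α = arctan(1.9298) = 62.61°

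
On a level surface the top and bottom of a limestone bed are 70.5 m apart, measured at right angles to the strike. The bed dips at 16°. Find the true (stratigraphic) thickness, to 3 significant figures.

19.4 m

True thickness t = w · sin(dip) = 70.5 × sin 16°
t = 70.5 × 0.2756 = 19.432 m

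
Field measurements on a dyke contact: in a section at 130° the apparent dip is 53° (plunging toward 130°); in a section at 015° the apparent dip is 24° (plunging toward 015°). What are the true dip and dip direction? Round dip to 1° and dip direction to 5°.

The two traces are lines in the plane: v₁ = (sin 130°·cos 53°, cos 130°·cos 53°, −sin 53°), v₂ = (sin 15°·cos 24°, cos 15°·cos 24°, −sin 24°).
The plane normal is n = v₁ × v₂ ∝ (0.862, -0.001, 0.498).
True dip = arccos(n_z / |n|) = arccos(0.5004) = 60.0°.
The horizontal component of n points toward azimuth atan2(n_x, n_y) = 90°, the dip direction.

true dip 60°, dip direction 090°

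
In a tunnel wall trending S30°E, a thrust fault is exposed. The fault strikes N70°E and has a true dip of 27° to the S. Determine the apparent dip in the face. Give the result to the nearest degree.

The section lies 80° from the strike.
tan(apparent dip) = tan 27° · sin 80° = 0.5018
α = arctan(0.5018) = 26.65°

27°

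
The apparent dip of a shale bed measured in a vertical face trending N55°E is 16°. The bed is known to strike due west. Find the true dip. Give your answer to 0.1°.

26.6°

β = acute angle between strike due west and section N55°E = 35°.
tan(true dip) = tan 16° / sin 35° = 0.4999
true dip = arctan 0.4999 = 26.56°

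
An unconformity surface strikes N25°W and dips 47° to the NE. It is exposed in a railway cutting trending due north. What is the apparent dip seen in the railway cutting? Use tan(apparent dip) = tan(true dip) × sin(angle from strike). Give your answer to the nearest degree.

24°

The strike is N25°W and the section trends due north; the acute angle between them is β = 25°.
tan α = tan 47° × sin 25° = 1.0724 × 0.4226 = 0.4532
α = arctan(0.4532) = 24.38°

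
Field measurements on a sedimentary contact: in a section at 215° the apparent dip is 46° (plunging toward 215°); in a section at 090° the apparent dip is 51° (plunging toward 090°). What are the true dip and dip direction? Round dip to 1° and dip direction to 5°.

true dip 68°, dip direction 150°

Represent each trace as a vector plunging at its apparent dip toward its trend (east-north-up frame): v₁ = (-0.398, -0.569, -0.719), v₂ = (0.629, 0.000, -0.777).
The plane normal is n = v₁ × v₂ ∝ (0.442, -0.762, 0.358).
True dip = arccos(n_z / |n|) = arccos(0.3764) = 67.9°.
Dip direction = azimuth of (n_x, n_y) = atan2(0.442, -0.762) = 150°.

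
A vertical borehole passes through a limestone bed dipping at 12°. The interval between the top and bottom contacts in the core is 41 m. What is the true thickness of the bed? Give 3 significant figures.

40.1 m

True thickness t = h · cos(dip) = 41 × cos 12°
t = 41 × 0.9781 = 40.104 m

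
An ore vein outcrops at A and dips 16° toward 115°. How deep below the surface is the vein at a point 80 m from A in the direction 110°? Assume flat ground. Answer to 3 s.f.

22.9 m

The hole lies 5° from the dip direction, so the down-dip offset is 80 × cos 5° = 79.70 m.
Depth = down-dip offset × tan(dip) = 79.70 × tan 16° = 79.70 × 0.2867
Depth = 22.85 m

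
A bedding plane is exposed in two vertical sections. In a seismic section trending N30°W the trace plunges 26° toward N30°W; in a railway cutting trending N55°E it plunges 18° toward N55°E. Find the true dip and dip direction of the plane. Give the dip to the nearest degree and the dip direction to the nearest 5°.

true dip 29°, dip direction 000°

The two traces are lines in the plane: v₁ = (sin 330°·cos 26°, cos 330°·cos 26°, −sin 26°), v₂ = (sin 55°·cos 18°, cos 55°·cos 18°, −sin 18°).
Cross product v₁ × v₂ gives the pole to the plane: n ∝ (0.001, 0.480, 0.852).
True dip = arccos(n_z / |n|) = arccos(0.8710) = 29.4°.
Dip direction = azimuth of (n_x, n_y) = atan2(0.001, 0.480) = 0°.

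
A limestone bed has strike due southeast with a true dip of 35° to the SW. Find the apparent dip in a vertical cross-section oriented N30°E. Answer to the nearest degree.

34°

Angle between strike (due southeast) and section (N30°E): β = 75°.
tan α = tan 35° × sin 75° = 0.7002 × 0.9659 = 0.6763
α = arctan(0.6763) = 34.07°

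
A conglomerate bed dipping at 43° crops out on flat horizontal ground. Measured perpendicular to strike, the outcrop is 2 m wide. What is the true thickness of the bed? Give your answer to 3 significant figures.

True thickness t = w · sin(dip) = 2 × sin 43°
t = 2 × 0.6820 = 1.364 m

1.36 m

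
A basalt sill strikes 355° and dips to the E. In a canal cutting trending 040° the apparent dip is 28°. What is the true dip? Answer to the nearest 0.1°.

36.9°

The section is 45° from the strike.
tan δ = tan α / sin β = tan 28° / sin 45° = 0.5317 / 0.7071 = 0.7520
true dip = arctan 0.7520 = 36.94°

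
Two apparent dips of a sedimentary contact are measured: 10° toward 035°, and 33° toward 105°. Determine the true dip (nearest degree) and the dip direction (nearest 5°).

Represent each trace as a vector plunging at its apparent dip toward its trend (east-north-up frame): v₁ = (0.565, 0.807, -0.174), v₂ = (0.810, -0.217, -0.545).
The plane normal is n = v₁ × v₂ ∝ (0.477, -0.167, 0.776).
True dip = arccos(n_z / |n|) = arccos(0.8380) = 33.1°.
The horizontal component of n points toward azimuth atan2(n_x, n_y) = 109°, the dip direction.

true dip 33°, dip direction 110°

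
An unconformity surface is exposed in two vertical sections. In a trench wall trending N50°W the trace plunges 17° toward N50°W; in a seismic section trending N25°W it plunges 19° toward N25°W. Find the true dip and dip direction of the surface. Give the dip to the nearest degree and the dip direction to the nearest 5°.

The two traces are lines in the plane: v₁ = (sin 310°·cos 17°, cos 310°·cos 17°, −sin 17°), v₂ = (sin 335°·cos 19°, cos 335°·cos 19°, −sin 19°).
n = v₁ × v₂ = (-0.050, 0.122, 0.382) (taken with n_z > 0).
Dip δ = arctan(|n_h|/n_z) = arctan(0.132/0.382) = 19.0°.
Dip direction = atan2(-0.050, 0.122) = 337° (azimuth of n's horizontal projection).

true dip 19°, dip direction 335°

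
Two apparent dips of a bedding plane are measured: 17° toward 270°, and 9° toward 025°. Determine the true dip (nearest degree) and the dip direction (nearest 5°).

true dip 24°, dip direction 315°

Represent each trace as a vector plunging at its apparent dip toward its trend (east-north-up frame): v₁ = (-0.956, -0.000, -0.292), v₂ = (0.417, 0.895, -0.156).
Cross product v₁ × v₂ gives the pole to the plane: n ∝ (-0.262, 0.272, 0.856).
Dip δ = arctan(|n_h|/n_z) = arctan(0.377/0.856) = 23.8°.
The horizontal component of n points toward azimuth atan2(n_x, n_y) = 316°, the dip direction.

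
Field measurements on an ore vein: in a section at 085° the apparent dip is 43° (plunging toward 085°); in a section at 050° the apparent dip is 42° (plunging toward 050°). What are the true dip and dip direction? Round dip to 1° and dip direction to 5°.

The two traces are lines in the plane: v₁ = (sin 85°·cos 43°, cos 85°·cos 43°, −sin 43°), v₂ = (sin 50°·cos 42°, cos 50°·cos 42°, −sin 42°).
Cross product v₁ × v₂ gives the pole to the plane: n ∝ (0.283, 0.099, 0.312).
Dip δ = arctan(|n_h|/n_z) = arctan(0.300/0.312) = 43.9°.
Dip direction = azimuth of (n_x, n_y) = atan2(0.283, 0.099) = 71°.

true dip 44°, dip direction 070°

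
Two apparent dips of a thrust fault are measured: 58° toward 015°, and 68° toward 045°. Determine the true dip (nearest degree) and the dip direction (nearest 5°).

Represent each trace as a vector plunging at its apparent dip toward its trend (east-north-up frame): v₁ = (0.137, 0.512, -0.848), v₂ = (0.265, 0.265, -0.927).
Cross product v₁ × v₂ gives the pole to the plane: n ∝ (0.250, 0.097, 0.099).
tan δ = √(n_x²+n_y²)/n_z = 0.268/0.099, so δ = 69.7°.
Dip direction = atan2(0.250, 0.097) = 69° (azimuth of n's horizontal projection).

true dip 70°, dip direction 070°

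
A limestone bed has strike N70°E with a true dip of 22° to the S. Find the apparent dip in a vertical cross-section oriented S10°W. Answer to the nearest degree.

The strike is N70°E and the section trends S10°W; the acute angle between them is β = 60°.
tan(apparent dip) = tan 22° · sin 60° = 0.3499
apparent dip = arctan 0.3499 = 19.28°

19°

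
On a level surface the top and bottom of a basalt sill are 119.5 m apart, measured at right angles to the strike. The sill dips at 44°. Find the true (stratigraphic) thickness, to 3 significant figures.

True thickness t = w · sin(dip) = 119.5 × sin 44°
t = 119.5 × 0.6947 = 83.012 m

83.0 m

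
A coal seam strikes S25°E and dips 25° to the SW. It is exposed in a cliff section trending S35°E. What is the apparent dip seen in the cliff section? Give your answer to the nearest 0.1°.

4.6°

The strike is S25°E and the section trends S35°E; the acute angle between them is β = 10°.
tan α = tan 25° × sin 10° = 0.4663 × 0.1736 = 0.0810
apparent dip = arctan 0.0810 = 4.63°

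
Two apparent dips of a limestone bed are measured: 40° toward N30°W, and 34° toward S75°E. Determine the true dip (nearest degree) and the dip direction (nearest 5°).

Represent each trace as a vector plunging at its apparent dip toward its trend (east-north-up frame): v₁ = (-0.383, 0.663, -0.643), v₂ = (0.801, -0.215, -0.559).
The plane normal is n = v₁ × v₂ ∝ (0.509, 0.729, 0.449).
Dip δ = arctan(|n_h|/n_z) = arctan(0.889/0.449) = 63.2°.
The horizontal component of n points toward azimuth atan2(n_x, n_y) = 35°, the dip direction.

true dip 63°, dip direction 035°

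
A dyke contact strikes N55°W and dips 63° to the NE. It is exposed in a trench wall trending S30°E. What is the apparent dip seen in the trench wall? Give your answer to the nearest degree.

40°

The section lies 25° from the strike.
tan α = tan 63° × sin 25° = 1.9626 × 0.4226 = 0.8294
apparent dip = arctan 0.8294 = 39.67°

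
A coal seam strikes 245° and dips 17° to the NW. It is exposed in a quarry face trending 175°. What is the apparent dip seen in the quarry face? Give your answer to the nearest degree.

16°

The section lies 70° from the strike.
tan(apparent dip) = tan 17° · sin 70° = 0.2873
apparent dip = arctan 0.2873 = 16.03°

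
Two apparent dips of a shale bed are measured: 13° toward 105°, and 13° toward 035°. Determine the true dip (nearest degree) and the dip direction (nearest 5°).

The two traces are lines in the plane: v₁ = (sin 105°·cos 13°, cos 105°·cos 13°, −sin 13°), v₂ = (sin 35°·cos 13°, cos 35°·cos 13°, −sin 13°).
n = v₁ × v₂ = (0.236, 0.086, 0.892) (taken with n_z > 0).
tan δ = √(n_x²+n_y²)/n_z = 0.251/0.892, so δ = 15.7°.
The horizontal component of n points toward azimuth atan2(n_x, n_y) = 70°, the dip direction.

true dip 16°, dip direction 070°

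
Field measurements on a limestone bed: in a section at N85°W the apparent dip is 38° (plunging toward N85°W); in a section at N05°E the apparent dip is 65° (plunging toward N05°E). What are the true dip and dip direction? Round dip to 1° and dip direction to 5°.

true dip 66°, dip direction 345°

The two traces are lines in the plane: v₁ = (sin 275°·cos 38°, cos 275°·cos 38°, −sin 38°), v₂ = (sin 5°·cos 65°, cos 5°·cos 65°, −sin 65°).
Cross product v₁ × v₂ gives the pole to the plane: n ∝ (-0.197, 0.734, 0.333).
tan δ = √(n_x²+n_y²)/n_z = 0.760/0.333, so δ = 66.3°.
Dip direction = azimuth of (n_x, n_y) = atan2(-0.197, 0.734) = 345°.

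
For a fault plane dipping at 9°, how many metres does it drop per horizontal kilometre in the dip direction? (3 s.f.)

158 m

drop per km = 1000 × tan 9° = 1000 × 0.1584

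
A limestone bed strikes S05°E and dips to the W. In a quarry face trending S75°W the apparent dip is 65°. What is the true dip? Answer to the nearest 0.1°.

β = acute angle between strike S05°E and section S75°W = 80°.
tan δ = tan α / sin β = tan 65° / sin 80° = 2.1445 / 0.9848 = 2.1776
true dip = arctan 2.1776 = 65.33°

65.3°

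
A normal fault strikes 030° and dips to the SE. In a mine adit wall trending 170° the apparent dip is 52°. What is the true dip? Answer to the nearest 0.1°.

β = acute angle between strike 030° and section 170° = 40°.
tan δ = tan α / sin β = tan 52° / sin 40° = 1.2799 / 0.6428 = 1.9912
δ = arctan(1.9912) = 63.33°

63.3°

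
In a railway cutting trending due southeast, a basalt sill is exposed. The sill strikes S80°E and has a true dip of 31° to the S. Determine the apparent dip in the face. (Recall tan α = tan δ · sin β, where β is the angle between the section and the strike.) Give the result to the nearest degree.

The strike is S80°E and the section trends due southeast; the acute angle between them is β = 35°.
tan α = tan 31° × sin 35° = 0.6009 × 0.5736 = 0.3446
apparent dip = arctan 0.3446 = 19.02°

19°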